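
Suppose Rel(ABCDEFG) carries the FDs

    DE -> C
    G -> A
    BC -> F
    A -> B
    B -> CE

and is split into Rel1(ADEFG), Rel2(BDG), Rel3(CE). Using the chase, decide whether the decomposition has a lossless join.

No

Chase test. Columns are ABCDEFG; row i has aⱼ where attribute j ∈ Reli, else bᵢⱼ.
Initial tableau (one row per fragment):
  row 1: a1 b12 b13 a4 a5 a6 a7
  row 2: b21 a2 b23 a4 b25 b26 a7
  row 3: b31 b32 a3 b34 a5 b36 b37
Rows 1 and 2 agree on G; apply G→A and equate their A entries.
Rows 1 and 2 agree on A; apply A→B and equate their B entries.
Rows 1 and 2 agree on B; apply B→CE and equate their CE entries.
Rows 1 and 2 agree on BC; apply BC→F and equate their F entries.
No row becomes fully distinguished — the join is lossy.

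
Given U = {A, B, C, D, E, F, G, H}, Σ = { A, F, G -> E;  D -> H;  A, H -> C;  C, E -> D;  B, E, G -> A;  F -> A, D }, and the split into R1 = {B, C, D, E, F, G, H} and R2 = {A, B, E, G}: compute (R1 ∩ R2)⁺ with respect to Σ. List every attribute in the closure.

R1 ∩ R2 = {B, E, G}.
B, E, G → A applies, adding A
Closure: {A, B, E, G}.

A, B, E, G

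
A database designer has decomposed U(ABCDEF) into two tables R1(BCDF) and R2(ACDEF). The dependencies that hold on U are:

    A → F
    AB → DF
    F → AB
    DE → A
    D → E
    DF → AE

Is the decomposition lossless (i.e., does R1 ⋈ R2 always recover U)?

Yes

Common attributes: R1 ∩ R2 = {CDF}.
Closure of {CDF}: F → AB applies, adding AB; D → E applies, adding E. So (CDF)⁺ = {ABCDEF}.
This closure contains every attribute of R1, so R1 ∩ R2 → R1. The join is lossless.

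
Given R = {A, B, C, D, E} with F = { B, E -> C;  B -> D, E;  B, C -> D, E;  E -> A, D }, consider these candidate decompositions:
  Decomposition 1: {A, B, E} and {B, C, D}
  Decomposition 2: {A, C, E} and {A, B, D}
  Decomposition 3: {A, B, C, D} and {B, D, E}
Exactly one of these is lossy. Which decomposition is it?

Decomposition 1: common = {B}, closure = {A, B, C, D, E} → lossless.
Decomposition 2: common = {A}, closure = {A} → lossy.
Decomposition 3: common = {B, D}, closure = {A, B, C, D, E} → lossless.

Decomposition 2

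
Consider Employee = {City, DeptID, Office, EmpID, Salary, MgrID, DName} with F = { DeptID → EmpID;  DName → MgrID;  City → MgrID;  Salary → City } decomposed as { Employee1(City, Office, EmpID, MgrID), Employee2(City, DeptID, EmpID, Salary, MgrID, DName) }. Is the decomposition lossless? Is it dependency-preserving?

lossy but dependency-preserving

Lossless test: (City, EmpID, MgrID)⁺ = {City, EmpID, MgrID}, which is a superkey of neither fragment — lossy.
Dependency preservation: every FD's attributes lie within a single fragment, so each can be enforced locally — preserved.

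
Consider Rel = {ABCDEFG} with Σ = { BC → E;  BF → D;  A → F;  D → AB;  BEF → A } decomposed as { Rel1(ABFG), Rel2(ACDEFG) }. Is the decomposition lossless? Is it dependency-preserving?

Lossless test: (AFG)⁺ = {AFG}, which is a superkey of neither fragment — lossy.
Dependency preservation: the restricted closure of {BC} across the fragments never reaches {E}, so BC → E cannot be enforced without a join — not preserved.

lossy and not dependency-preserving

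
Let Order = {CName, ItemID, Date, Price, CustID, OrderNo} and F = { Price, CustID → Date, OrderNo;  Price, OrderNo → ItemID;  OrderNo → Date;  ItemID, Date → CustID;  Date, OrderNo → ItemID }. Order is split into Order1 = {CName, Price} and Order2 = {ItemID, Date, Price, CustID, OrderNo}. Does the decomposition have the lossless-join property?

Common attributes: Order1 ∩ Order2 = {Price}.
No dependency enlarges {Price}, so (Price)⁺ = {Price}.
The closure contains neither all of Order1 = {CName, Price} nor all of Order2 = {ItemID, Date, Price, CustID, OrderNo}, so the common attributes are not a superkey of either fragment. The join is lossy.

No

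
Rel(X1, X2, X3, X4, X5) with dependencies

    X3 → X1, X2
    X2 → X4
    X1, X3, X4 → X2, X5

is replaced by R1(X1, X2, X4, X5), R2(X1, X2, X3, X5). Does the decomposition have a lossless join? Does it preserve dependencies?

Lossless test: (X1, X2, X5)⁺ = {X1, X2, X4, X5}, which contains all of one fragment — lossless.
Dependency preservation: X1, X3, X4 → X2, X5 is not contained in any single fragment, but the restricted closure of its left-hand side across the fragments still reaches the right-hand side; the remaining FDs each lie inside some fragment. All dependencies are preserved.

lossless and dependency-preserving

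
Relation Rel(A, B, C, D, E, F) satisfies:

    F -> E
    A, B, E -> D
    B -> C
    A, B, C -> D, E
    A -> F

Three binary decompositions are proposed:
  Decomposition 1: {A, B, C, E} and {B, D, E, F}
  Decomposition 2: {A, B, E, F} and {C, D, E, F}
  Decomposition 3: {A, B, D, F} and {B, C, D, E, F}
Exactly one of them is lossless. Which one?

Decomposition 3

Decomposition 1: common = {B, E}, closure = {B, C, E} → lossy.
Decomposition 2: common = {E, F}, closure = {E, F} → lossy.
Decomposition 3: common = {B, D, F}, closure = {B, C, D, E, F} → lossless.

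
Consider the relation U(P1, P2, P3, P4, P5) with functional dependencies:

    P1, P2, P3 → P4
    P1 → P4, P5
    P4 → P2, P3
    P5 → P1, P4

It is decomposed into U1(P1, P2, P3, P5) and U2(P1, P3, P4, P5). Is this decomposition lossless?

Common attributes: U1 ∩ U2 = {P1, P3, P5}.
Closure of {P1, P3, P5}: P1 → P4, P5 applies, adding P4; P4 → P2, P3 applies, adding P2. So (P1, P3, P5)⁺ = {P1, P2, P3, P4, P5}.
This closure contains every attribute of U1, so U1 ∩ U2 → U1. The join is lossless.

Yes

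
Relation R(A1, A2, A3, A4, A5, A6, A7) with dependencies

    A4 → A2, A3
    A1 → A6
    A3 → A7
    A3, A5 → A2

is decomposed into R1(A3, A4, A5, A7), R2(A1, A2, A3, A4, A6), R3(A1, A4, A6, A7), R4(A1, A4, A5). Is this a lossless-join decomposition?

Chase test. Columns are A1, A2, A3, A4, A5, A6, A7; row i has aⱼ where attribute j ∈ Ri, else bᵢⱼ.
Initial tableau (one row per fragment):
  row 1: b11 b12 a3 a4 a5 b16 a7
  row 2: a1 a2 a3 a4 b25 a6 b27
  row 3: a1 b32 b33 a4 b35 a6 a7
  row 4: a1 b42 b43 a4 a5 b46 b47
Rows 1 and 2 agree on A4; apply A4→A2, A3 and equate their A2, A3 entries.
Rows 1 and 3 agree on A4; apply A4→A2, A3 and equate their A2, A3 entries.
Rows 1 and 4 agree on A4; apply A4→A2, A3 and equate their A2, A3 entries.
Rows 2 and 4 agree on A1; apply A1→A6 and equate their A6 entries.
Rows 1 and 2 agree on A3; apply A3→A7 and equate their A7 entries.
Rows 1 and 4 agree on A3; apply A3→A7 and equate their A7 entries.
Row 4 is now all distinguished symbols — the join is lossless.

Yes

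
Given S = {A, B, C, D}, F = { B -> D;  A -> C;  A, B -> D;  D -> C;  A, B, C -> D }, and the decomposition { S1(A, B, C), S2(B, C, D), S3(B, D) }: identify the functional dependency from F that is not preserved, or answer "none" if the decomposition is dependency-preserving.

B → D lies within S2.
A → C lies within S1.
A, B → D: restricted closure across fragments reaches D.
D → C lies within S2.
A, B, C → D: restricted closure across fragments reaches D.
Every dependency is enforceable on the fragments, so the decomposition is dependency-preserving.

none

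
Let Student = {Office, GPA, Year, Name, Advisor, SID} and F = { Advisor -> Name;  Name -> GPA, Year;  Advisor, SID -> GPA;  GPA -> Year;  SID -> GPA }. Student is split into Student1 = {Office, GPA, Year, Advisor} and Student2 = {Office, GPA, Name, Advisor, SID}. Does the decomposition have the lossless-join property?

Yes

Common attributes: Student1 ∩ Student2 = {Office, GPA, Advisor}.
Closure of {Office, GPA, Advisor}: Advisor → Name applies, adding Name; Name → GPA, Year applies, adding Year. So (Office, GPA, Advisor)⁺ = {Office, GPA, Year, Name, Advisor}.
This closure contains every attribute of Student1, so Student1 ∩ Student2 → Student1. The join is lossless.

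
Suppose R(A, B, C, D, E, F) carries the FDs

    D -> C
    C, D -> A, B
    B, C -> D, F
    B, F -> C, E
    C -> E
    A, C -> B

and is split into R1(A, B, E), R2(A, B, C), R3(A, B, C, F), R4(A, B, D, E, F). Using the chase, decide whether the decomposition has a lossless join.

Yes

Chase test. Columns are A, B, C, D, E, F; row i has aⱼ where attribute j ∈ Ri, else bᵢⱼ.
Initial tableau (one row per fragment):
  row 1: a1 a2 b13 b14 a5 b16
  row 2: a1 a2 a3 b24 b25 b26
  row 3: a1 a2 a3 b34 b35 a6
  row 4: a1 a2 b43 a4 a5 a6
Rows 2 and 3 agree on B, C; apply B, C→D, F and equate their D, F entries.
Rows 2 and 3 agree on B, F; apply B, F→C, E and equate their C, E entries.
Rows 2 and 4 agree on B, F; apply B, F→C, E and equate their C, E entries.
Rows 2 and 4 agree on B, C; apply B, C→D, F and equate their D, F entries.
Row 2 is now all distinguished symbols — the join is lossless.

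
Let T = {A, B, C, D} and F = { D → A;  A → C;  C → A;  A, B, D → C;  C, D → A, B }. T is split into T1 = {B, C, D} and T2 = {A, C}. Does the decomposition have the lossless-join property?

Yes

Common attributes: T1 ∩ T2 = {C}.
Closure of {C}: C → A applies, adding A. So (C)⁺ = {A, C}.
This closure contains every attribute of T2, so T1 ∩ T2 → T2. The join is lossless.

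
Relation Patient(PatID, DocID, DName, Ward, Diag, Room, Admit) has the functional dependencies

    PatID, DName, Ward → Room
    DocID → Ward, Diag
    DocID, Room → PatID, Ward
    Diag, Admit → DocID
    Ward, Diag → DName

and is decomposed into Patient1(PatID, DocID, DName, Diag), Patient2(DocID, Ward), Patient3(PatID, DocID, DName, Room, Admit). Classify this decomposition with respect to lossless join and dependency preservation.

lossless but not dependency-preserving

Lossless test (chase): Rows 1 and 2 agree on DocID; apply DocID→Ward, Diag and equate their Ward, Diag entries. Rows 1 and 3 agree on DocID; apply DocID→Ward, Diag and equate their Ward, Diag entries. Rows 1 and 2 agree on Ward, Diag; apply Ward, Diag→DName and equate their DName entries. Rows 1 and 3 agree on PatID, DName, Ward; apply PatID, DName, Ward→Room and equate their Room entries. Row 3 is now all distinguished symbols — the join is lossless.
Dependency preservation: the restricted closure of {PatID, DName, Ward} across the fragments never reaches {Room}, so PatID, DName, Ward → Room cannot be enforced without a join — not preserved.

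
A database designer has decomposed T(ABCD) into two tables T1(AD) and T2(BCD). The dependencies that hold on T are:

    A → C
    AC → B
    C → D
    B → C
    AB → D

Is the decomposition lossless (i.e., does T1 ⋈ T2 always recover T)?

Common attributes: T1 ∩ T2 = {D}.
No dependency enlarges {D}, so (D)⁺ = {D}.
The closure contains neither all of T1 = {AD} nor all of T2 = {BCD}, so the common attributes are not a superkey of either fragment. The join is lossy.

No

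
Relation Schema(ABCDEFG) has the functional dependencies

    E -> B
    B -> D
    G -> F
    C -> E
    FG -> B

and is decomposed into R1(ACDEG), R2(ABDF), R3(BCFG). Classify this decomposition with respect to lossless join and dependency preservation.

lossless but not dependency-preserving

Lossless test (chase): Rows 2 and 3 agree on B; apply B→D and equate their D entries. Rows 1 and 3 agree on G; apply G→F and equate their F entries. Rows 1 and 3 agree on C; apply C→E and equate their E entries. Rows 1 and 3 agree on FG; apply FG→B and equate their B entries. Row 1 is now all distinguished symbols — the join is lossless.
Dependency preservation: the restricted closure of {E} across the fragments never reaches {B}, so E → B cannot be enforced without a join — not preserved.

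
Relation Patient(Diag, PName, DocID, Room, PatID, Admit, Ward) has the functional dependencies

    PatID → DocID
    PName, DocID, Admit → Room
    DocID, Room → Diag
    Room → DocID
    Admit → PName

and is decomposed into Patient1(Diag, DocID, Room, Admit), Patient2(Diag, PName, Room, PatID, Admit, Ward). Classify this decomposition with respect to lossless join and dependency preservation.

lossless but not dependency-preserving

Lossless test: (Diag, Room, Admit)⁺ = {Diag, PName, DocID, Room, Admit}, which contains all of one fragment — lossless.
Dependency preservation: the restricted closure of {PatID} across the fragments never reaches {DocID}, so PatID → DocID cannot be enforced without a join — not preserved.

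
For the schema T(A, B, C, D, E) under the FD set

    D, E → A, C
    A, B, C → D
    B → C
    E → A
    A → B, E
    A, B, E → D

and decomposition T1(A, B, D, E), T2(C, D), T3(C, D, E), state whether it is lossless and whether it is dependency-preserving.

Lossless test (chase): Rows 1 and 3 agree on D, E; apply D, E→A, C and equate their A, C entries. Rows 1 and 3 agree on A; apply A→B, E and equate their B, E entries. Row 1 is now all distinguished symbols — the join is lossless.
Dependency preservation: the restricted closure of {B} across the fragments never reaches {C}, so B → C cannot be enforced without a join — not preserved.

lossless but not dependency-preserving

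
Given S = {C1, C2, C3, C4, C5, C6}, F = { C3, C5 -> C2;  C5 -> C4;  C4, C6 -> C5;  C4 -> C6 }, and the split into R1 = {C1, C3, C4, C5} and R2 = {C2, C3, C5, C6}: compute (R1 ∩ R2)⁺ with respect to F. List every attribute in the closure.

C2, C3, C4, C5, C6

R1 ∩ R2 = {C3, C5}.
C3, C5 → C2 applies, adding C2
C5 → C4 applies, adding C4
C4 → C6 applies, adding C6
Closure: {C2, C3, C4, C5, C6}.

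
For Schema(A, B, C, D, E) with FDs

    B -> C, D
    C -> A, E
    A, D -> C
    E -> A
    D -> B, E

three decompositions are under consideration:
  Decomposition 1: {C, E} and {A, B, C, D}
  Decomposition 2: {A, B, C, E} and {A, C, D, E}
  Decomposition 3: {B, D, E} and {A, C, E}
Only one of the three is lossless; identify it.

Decomposition 1

Decomposition 1: common = {C}, closure = {A, C, E} → lossless.
Decomposition 2: common = {A, C, E}, closure = {A, C, E} → lossy.
Decomposition 3: common = {E}, closure = {A, E} → lossy.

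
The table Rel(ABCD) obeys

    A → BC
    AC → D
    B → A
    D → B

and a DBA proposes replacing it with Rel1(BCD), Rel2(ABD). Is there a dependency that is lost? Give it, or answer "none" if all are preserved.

none

A → BC: restricted closure across fragments reaches BC.
AC → D: restricted closure across fragments reaches D.
B → A lies within Rel2.
D → B lies within Rel1.
Every dependency is enforceable on the fragments, so the decomposition is dependency-preserving.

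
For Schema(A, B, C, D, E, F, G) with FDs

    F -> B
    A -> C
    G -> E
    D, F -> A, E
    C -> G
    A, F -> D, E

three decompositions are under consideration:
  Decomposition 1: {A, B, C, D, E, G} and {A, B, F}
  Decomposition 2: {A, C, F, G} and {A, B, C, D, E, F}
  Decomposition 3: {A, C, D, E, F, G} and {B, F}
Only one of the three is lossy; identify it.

Decomposition 1: common = {A, B}, closure = {A, B, C, E, G} → lossy.
Decomposition 2: common = {A, C, F}, closure = {A, B, C, D, E, F, G} → lossless.
Decomposition 3: common = {F}, closure = {B, F} → lossless.

Decomposition 1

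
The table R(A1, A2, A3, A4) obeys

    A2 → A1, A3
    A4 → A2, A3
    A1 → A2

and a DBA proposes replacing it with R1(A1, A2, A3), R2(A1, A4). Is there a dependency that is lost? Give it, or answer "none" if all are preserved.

none

A2 → A1, A3 lies within R1.
A4 → A2, A3: restricted closure across fragments reaches A2, A3.
A1 → A2 lies within R1.
Every dependency is enforceable on the fragments, so the decomposition is dependency-preserving.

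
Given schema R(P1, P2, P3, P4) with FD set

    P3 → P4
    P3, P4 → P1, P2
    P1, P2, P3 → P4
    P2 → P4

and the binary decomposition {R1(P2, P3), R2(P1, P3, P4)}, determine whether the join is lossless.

Yes

Common attributes: R1 ∩ R2 = {P3}.
Closure of {P3}: P3 → P4 applies, adding P4; P3, P4 → P1, P2 applies, adding P1, P2. So (P3)⁺ = {P1, P2, P3, P4}.
This closure contains every attribute of R1, so R1 ∩ R2 → R1. The join is lossless.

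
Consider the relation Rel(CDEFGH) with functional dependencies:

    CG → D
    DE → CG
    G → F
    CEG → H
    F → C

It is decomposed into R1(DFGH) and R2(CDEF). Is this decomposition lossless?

Common attributes: R1 ∩ R2 = {DF}.
Closure of {DF}: F → C applies, adding C. So (DF)⁺ = {CDF}.
The closure contains neither all of R1 = {DFGH} nor all of R2 = {CDEF}, so the common attributes are not a superkey of either fragment. The join is lossy.

No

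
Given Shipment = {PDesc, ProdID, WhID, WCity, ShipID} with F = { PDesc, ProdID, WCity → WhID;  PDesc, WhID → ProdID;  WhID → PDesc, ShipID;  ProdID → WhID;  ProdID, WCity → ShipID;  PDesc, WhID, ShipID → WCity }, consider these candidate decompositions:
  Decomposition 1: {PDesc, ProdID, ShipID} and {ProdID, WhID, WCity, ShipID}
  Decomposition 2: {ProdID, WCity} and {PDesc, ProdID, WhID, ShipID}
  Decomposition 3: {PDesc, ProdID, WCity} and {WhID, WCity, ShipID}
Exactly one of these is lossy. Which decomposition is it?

Decomposition 1: common = {ProdID, ShipID}, closure = {PDesc, ProdID, WhID, WCity, ShipID} → lossless.
Decomposition 2: common = {ProdID}, closure = {PDesc, ProdID, WhID, WCity, ShipID} → lossless.
Decomposition 3: common = {WCity}, closure = {WCity} → lossy.

Decomposition 3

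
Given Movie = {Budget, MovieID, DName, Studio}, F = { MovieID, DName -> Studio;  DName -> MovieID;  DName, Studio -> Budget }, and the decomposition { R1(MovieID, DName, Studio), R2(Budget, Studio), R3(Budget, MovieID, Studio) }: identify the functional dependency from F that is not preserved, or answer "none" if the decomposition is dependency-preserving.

DName, Studio -> Budget

Check DName, Studio → Budget: no single fragment contains all of {Budget, DName, Studio}, and the restricted closure of {DName, Studio} across the fragments never reaches {Budget}.
MovieID, DName → Studio is preserved.
DName → MovieID is preserved.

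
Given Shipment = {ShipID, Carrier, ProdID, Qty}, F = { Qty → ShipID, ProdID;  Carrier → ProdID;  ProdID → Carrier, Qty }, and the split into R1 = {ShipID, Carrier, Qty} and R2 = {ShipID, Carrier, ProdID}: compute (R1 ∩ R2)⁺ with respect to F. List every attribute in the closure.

ShipID, Carrier, ProdID, Qty

R1 ∩ R2 = {ShipID, Carrier}.
Carrier → ProdID applies, adding ProdID
ProdID → Carrier, Qty applies, adding Qty
Closure: {ShipID, Carrier, ProdID, Qty}.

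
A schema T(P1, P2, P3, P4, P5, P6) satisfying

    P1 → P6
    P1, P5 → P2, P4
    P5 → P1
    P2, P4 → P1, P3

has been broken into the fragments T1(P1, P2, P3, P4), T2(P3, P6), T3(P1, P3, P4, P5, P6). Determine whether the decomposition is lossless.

No

Chase test. Columns are P1, P2, P3, P4, P5, P6; row i has aⱼ where attribute j ∈ Ti, else bᵢⱼ.
Initial tableau (one row per fragment):
  row 1: a1 a2 a3 a4 b15 b16
  row 2: b21 b22 a3 b24 b25 a6
  row 3: a1 b32 a3 a4 a5 a6
Rows 1 and 3 agree on P1; apply P1→P6 and equate their P6 entries.
No row becomes fully distinguished — the join is lossy.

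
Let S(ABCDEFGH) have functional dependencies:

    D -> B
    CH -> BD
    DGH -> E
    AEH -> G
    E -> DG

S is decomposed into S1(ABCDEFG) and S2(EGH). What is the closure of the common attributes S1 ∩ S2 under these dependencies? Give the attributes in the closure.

S1 ∩ S2 = {EG}.
E → DG applies, adding D
D → B applies, adding B
Closure: {BDEG}.

BDEG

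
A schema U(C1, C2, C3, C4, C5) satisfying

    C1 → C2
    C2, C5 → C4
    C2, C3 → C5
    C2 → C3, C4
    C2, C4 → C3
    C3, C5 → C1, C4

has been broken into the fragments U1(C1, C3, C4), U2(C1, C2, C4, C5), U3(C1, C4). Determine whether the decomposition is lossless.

Yes

Chase test. Columns are C1, C2, C3, C4, C5; row i has aⱼ where attribute j ∈ Ui, else bᵢⱼ.
Initial tableau (one row per fragment):
  row 1: a1 b12 a3 a4 b15
  row 2: a1 a2 b23 a4 a5
  row 3: a1 b32 b33 a4 b35
Rows 1 and 2 agree on C1; apply C1→C2 and equate their C2 entries.
Rows 1 and 3 agree on C1; apply C1→C2 and equate their C2 entries.
Rows 1 and 2 agree on C2; apply C2→C3, C4 and equate their C3, C4 entries.
Rows 1 and 3 agree on C2; apply C2→C3, C4 and equate their C3, C4 entries.
Rows 1 and 2 agree on C2, C3; apply C2, C3→C5 and equate their C5 entries.
Rows 1 and 3 agree on C2, C3; apply C2, C3→C5 and equate their C5 entries.
Row 1 is now all distinguished symbols — the join is lossless.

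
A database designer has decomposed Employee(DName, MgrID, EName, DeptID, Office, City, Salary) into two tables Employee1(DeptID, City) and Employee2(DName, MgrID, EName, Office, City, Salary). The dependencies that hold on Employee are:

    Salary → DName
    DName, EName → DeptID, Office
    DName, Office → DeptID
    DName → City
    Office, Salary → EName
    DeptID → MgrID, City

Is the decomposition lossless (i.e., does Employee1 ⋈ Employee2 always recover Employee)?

Common attributes: Employee1 ∩ Employee2 = {City}.
No dependency enlarges {City}, so (City)⁺ = {City}.
The closure contains neither all of Employee1 = {DeptID, City} nor all of Employee2 = {DName, MgrID, EName, Office, City, Salary}, so the common attributes are not a superkey of either fragment. The join is lossy.

No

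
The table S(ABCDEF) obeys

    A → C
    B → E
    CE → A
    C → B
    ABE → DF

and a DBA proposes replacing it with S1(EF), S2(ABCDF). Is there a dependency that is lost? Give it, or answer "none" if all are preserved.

B → E

Check B → E: no single fragment contains all of {BE}, and the restricted closure of {B} across the fragments never reaches {E}.
A → C is preserved.
CE → A is preserved.
C → B is preserved.
ABE → DF is preserved.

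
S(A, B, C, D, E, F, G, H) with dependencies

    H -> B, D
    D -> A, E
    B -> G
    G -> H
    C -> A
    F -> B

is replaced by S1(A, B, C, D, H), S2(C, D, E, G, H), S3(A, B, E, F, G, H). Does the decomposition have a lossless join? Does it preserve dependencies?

lossy but dependency-preserving

Lossless test (chase): Rows 1 and 2 agree on H; apply H→B, D and equate their B, D entries. Rows 1 and 3 agree on H; apply H→B, D and equate their B, D entries. Rows 1 and 2 agree on D; apply D→A, E and equate their A, E entries. Rows 1 and 2 agree on B; apply B→G and equate their G entries. No row becomes fully distinguished — the join is lossy.
Dependency preservation: D → A, E is not contained in any single fragment, but the restricted closure of its left-hand side across the fragments still reaches the right-hand side; the remaining FDs each lie inside some fragment. All dependencies are preserved.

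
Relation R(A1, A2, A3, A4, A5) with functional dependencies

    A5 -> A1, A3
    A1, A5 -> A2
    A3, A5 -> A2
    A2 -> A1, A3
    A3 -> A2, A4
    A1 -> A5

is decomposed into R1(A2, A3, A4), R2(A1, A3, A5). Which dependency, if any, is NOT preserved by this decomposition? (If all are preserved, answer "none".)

none

A5 → A1, A3 lies within R2.
A1, A5 → A2: restricted closure across fragments reaches A2.
A3, A5 → A2: restricted closure across fragments reaches A2.
A2 → A1, A3: restricted closure across fragments reaches A1, A3.
A3 → A2, A4 lies within R1.
A1 → A5 lies within R2.
Every dependency is enforceable on the fragments, so the decomposition is dependency-preserving.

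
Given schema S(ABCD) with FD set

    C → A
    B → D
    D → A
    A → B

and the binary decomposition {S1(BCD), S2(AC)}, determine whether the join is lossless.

Common attributes: S1 ∩ S2 = {C}.
Closure of {C}: C → A applies, adding A; A → B applies, adding B; B → D applies, adding D. So (C)⁺ = {ABCD}.
This closure contains every attribute of S1, so S1 ∩ S2 → S1. The join is lossless.

Yes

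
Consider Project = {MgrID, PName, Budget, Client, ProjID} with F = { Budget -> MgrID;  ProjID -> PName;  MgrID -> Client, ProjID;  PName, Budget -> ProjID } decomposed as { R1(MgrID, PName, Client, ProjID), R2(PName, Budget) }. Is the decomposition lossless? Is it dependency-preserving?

Lossless test: (PName)⁺ = {PName}, which is a superkey of neither fragment — lossy.
Dependency preservation: the restricted closure of {Budget} across the fragments never reaches {MgrID}, so Budget → MgrID cannot be enforced without a join — not preserved.

lossy and not dependency-preserving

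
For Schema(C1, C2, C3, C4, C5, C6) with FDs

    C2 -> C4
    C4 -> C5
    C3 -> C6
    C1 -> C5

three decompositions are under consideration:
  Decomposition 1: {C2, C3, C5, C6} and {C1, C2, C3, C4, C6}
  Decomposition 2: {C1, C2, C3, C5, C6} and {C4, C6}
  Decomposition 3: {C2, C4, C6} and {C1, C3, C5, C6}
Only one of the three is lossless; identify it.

Decomposition 1: common = {C2, C3, C6}, closure = {C2, C3, C4, C5, C6} → lossless.
Decomposition 2: common = {C6}, closure = {C6} → lossy.
Decomposition 3: common = {C6}, closure = {C6} → lossy.

Decomposition 1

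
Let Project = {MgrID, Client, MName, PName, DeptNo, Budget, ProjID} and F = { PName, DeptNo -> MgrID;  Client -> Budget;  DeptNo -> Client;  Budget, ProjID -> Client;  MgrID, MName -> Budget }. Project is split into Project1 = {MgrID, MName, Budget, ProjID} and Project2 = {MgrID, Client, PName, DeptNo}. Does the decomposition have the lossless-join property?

Common attributes: Project1 ∩ Project2 = {MgrID}.
No dependency enlarges {MgrID}, so (MgrID)⁺ = {MgrID}.
The closure contains neither all of Project1 = {MgrID, MName, Budget, ProjID} nor all of Project2 = {MgrID, Client, PName, DeptNo}, so the common attributes are not a superkey of either fragment. The join is lossy.

No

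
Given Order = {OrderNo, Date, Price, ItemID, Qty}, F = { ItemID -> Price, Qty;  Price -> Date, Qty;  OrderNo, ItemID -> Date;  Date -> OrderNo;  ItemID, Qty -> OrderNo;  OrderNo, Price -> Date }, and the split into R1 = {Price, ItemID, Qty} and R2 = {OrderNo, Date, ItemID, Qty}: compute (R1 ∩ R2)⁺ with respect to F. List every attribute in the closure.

OrderNo, Date, Price, ItemID, Qty

R1 ∩ R2 = {ItemID, Qty}.
ItemID → Price, Qty applies, adding Price
Price → Date, Qty applies, adding Date
Date → OrderNo applies, adding OrderNo
Closure: {OrderNo, Date, Price, ItemID, Qty}.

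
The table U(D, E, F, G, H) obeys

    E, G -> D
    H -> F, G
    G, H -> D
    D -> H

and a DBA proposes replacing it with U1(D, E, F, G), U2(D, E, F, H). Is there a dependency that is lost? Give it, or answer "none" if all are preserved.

none

E, G → D lies within U1.
H → F, G: restricted closure across fragments reaches F, G.
G, H → D: restricted closure across fragments reaches D.
D → H lies within U2.
Every dependency is enforceable on the fragments, so the decomposition is dependency-preserving.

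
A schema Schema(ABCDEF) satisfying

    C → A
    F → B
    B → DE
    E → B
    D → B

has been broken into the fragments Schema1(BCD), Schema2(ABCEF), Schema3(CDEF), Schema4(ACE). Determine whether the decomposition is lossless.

Chase test. Columns are ABCDEF; row i has aⱼ where attribute j ∈ Schemai, else bᵢⱼ.
Initial tableau (one row per fragment):
  row 1: b11 a2 a3 a4 b15 b16
  row 2: a1 a2 a3 b24 a5 a6
  row 3: b31 b32 a3 a4 a5 a6
  row 4: a1 b42 a3 b44 a5 b46
Rows 1 and 2 agree on C; apply C→A and equate their A entries.
Rows 1 and 3 agree on C; apply C→A and equate their A entries.
Rows 2 and 3 agree on F; apply F→B and equate their B entries.
Rows 1 and 2 agree on B; apply B→DE and equate their DE entries.
Rows 1 and 4 agree on E; apply E→B and equate their B entries.
Rows 1 and 4 agree on B; apply B→DE and equate their DE entries.
Row 2 is now all distinguished symbols — the join is lossless.

Yes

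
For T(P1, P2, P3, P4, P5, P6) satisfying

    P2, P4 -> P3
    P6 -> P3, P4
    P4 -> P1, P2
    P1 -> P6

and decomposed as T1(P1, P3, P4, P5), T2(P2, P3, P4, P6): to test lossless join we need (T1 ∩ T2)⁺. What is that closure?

P1, P2, P3, P4, P6

T1 ∩ T2 = {P3, P4}.
P4 → P1, P2 applies, adding P1, P2
P1 → P6 applies, adding P6
Closure: {P1, P2, P3, P4, P6}.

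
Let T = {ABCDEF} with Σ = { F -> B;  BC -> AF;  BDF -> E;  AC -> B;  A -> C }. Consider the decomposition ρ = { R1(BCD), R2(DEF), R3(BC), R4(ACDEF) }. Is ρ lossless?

Chase test. Columns are ABCDEF; row i has aⱼ where attribute j ∈ Ri, else bᵢⱼ.
Initial tableau (one row per fragment):
  row 1: b11 a2 a3 a4 b15 b16
  row 2: b21 b22 b23 a4 a5 a6
  row 3: b31 a2 a3 b34 b35 b36
  row 4: a1 b42 a3 a4 a5 a6
Rows 2 and 4 agree on F; apply F→B and equate their B entries.
Rows 1 and 3 agree on BC; apply BC→AF and equate their AF entries.
No row becomes fully distinguished — the join is lossy.

No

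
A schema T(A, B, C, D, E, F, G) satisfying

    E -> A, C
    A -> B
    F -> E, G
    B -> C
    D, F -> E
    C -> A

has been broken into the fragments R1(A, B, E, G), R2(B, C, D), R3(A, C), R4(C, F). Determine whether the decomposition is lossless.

No

Chase test. Columns are A, B, C, D, E, F, G; row i has aⱼ where attribute j ∈ Ri, else bᵢⱼ.
Initial tableau (one row per fragment):
  row 1: a1 a2 b13 b14 a5 b16 a7
  row 2: b21 a2 a3 a4 b25 b26 b27
  row 3: a1 b32 a3 b34 b35 b36 b37
  row 4: b41 b42 a3 b44 b45 a6 b47
Rows 1 and 3 agree on A; apply A→B and equate their B entries.
Rows 1 and 2 agree on B; apply B→C and equate their C entries.
Rows 1 and 2 agree on C; apply C→A and equate their A entries.
Rows 1 and 4 agree on C; apply C→A and equate their A entries.
Rows 1 and 4 agree on A; apply A→B and equate their B entries.
No row becomes fully distinguished — the join is lossy.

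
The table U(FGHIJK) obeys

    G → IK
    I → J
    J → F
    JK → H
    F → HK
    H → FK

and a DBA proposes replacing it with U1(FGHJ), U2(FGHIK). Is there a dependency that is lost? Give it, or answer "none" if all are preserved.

Check I → J: no single fragment contains all of {IJ}, and the restricted closure of {I} across the fragments never reaches {J}.
G → IK is preserved.
J → F is preserved.
JK → H is preserved.
F → HK is preserved.
H → FK is preserved.

I → J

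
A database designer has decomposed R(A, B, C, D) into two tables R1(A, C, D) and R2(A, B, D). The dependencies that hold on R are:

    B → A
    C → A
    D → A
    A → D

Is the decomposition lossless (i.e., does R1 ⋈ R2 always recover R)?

Common attributes: R1 ∩ R2 = {A, D}.
No dependency enlarges {A, D}, so (A, D)⁺ = {A, D}.
The closure contains neither all of R1 = {A, C, D} nor all of R2 = {A, B, D}, so the common attributes are not a superkey of either fragment. The join is lossy.

No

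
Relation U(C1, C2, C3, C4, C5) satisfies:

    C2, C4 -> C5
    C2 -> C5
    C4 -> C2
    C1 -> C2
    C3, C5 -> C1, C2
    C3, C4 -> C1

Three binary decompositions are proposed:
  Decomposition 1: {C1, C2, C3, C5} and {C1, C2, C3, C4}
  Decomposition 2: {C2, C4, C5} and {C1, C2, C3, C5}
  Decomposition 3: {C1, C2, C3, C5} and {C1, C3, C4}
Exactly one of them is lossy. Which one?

Decomposition 1: common = {C1, C2, C3}, closure = {C1, C2, C3, C5} → lossless.
Decomposition 2: common = {C2, C5}, closure = {C2, C5} → lossy.
Decomposition 3: common = {C1, C3}, closure = {C1, C2, C3, C5} → lossless.

Decomposition 2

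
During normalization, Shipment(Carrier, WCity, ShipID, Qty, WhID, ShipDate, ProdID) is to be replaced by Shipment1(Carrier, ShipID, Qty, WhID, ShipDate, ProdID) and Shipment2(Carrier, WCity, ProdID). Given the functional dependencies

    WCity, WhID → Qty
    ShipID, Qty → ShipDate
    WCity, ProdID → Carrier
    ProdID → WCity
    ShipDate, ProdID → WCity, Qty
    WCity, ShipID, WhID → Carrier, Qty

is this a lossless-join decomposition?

Yes

Common attributes: Shipment1 ∩ Shipment2 = {Carrier, ProdID}.
Closure of {Carrier, ProdID}: ProdID → WCity applies, adding WCity. So (Carrier, ProdID)⁺ = {Carrier, WCity, ProdID}.
This closure contains every attribute of Shipment2, so Shipment1 ∩ Shipment2 → Shipment2. The join is lossless.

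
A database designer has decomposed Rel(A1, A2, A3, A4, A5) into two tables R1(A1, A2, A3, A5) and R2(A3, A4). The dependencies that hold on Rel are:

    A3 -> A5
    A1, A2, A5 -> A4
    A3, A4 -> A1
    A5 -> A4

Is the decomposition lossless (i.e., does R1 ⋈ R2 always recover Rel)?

Yes

Common attributes: R1 ∩ R2 = {A3}.
Closure of {A3}: A3 → A5 applies, adding A5; A5 → A4 applies, adding A4; A3, A4 → A1 applies, adding A1. So (A3)⁺ = {A1, A3, A4, A5}.
This closure contains every attribute of R2, so R1 ∩ R2 → R2. The join is lossless.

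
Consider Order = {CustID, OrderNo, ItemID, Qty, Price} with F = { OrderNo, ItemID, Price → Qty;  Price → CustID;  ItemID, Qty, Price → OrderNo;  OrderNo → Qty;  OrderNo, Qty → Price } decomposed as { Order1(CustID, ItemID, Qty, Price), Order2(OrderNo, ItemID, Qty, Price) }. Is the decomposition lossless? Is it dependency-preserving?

Lossless test: (ItemID, Qty, Price)⁺ = {CustID, OrderNo, ItemID, Qty, Price}, which contains all of one fragment — lossless.
Dependency preservation: every FD's attributes lie within a single fragment, so each can be enforced locally — preserved.

lossless and dependency-preserving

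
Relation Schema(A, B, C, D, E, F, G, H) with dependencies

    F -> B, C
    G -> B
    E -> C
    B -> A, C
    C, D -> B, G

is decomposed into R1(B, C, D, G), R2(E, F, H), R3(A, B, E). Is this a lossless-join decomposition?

No

Chase test. Columns are A, B, C, D, E, F, G, H; row i has aⱼ where attribute j ∈ Ri, else bᵢⱼ.
Initial tableau (one row per fragment):
  row 1: b11 a2 a3 a4 b15 b16 a7 b18
  row 2: b21 b22 b23 b24 a5 a6 b27 a8
  row 3: a1 a2 b33 b34 a5 b36 b37 b38
Rows 2 and 3 agree on E; apply E→C and equate their C entries.
Rows 1 and 3 agree on B; apply B→A, C and equate their A, C entries.
No row becomes fully distinguished — the join is lossy.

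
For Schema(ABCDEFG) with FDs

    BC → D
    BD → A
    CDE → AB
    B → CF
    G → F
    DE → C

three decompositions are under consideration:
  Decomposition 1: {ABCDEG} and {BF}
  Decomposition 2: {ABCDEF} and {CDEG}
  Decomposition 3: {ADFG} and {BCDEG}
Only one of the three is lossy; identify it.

Decomposition 3

Decomposition 1: common = {B}, closure = {ABCDF} → lossless.
Decomposition 2: common = {CDE}, closure = {ABCDEF} → lossless.
Decomposition 3: common = {DG}, closure = {DFG} → lossy.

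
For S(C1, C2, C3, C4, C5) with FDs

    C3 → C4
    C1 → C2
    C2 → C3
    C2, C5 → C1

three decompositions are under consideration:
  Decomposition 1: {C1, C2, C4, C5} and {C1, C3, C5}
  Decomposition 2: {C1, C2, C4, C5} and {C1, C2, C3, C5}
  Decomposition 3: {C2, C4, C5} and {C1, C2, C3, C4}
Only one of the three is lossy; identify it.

Decomposition 1: common = {C1, C5}, closure = {C1, C2, C3, C4, C5} → lossless.
Decomposition 2: common = {C1, C2, C5}, closure = {C1, C2, C3, C4, C5} → lossless.
Decomposition 3: common = {C2, C4}, closure = {C2, C3, C4} → lossy.

Decomposition 3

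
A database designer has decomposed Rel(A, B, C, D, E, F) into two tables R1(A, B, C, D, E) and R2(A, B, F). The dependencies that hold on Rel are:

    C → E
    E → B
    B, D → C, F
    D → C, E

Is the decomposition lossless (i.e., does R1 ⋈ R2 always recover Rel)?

No

Common attributes: R1 ∩ R2 = {A, B}.
No dependency enlarges {A, B}, so (A, B)⁺ = {A, B}.
The closure contains neither all of R1 = {A, B, C, D, E} nor all of R2 = {A, B, F}, so the common attributes are not a superkey of either fragment. The join is lossy.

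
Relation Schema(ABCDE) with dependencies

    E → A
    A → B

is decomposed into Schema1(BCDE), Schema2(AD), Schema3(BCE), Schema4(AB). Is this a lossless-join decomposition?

No

Chase test. Columns are ABCDE; row i has aⱼ where attribute j ∈ Schemai, else bᵢⱼ.
Initial tableau (one row per fragment):
  row 1: b11 a2 a3 a4 a5
  row 2: a1 b22 b23 a4 b25
  row 3: b31 a2 a3 b34 a5
  row 4: a1 a2 b43 b44 b45
Rows 1 and 3 agree on E; apply E→A and equate their A entries.
Rows 2 and 4 agree on A; apply A→B and equate their B entries.
No row becomes fully distinguished — the join is lossy.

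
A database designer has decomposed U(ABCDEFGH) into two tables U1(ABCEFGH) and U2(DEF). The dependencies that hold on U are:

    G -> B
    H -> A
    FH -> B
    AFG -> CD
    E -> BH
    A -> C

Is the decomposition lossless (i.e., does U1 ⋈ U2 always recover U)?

No

Common attributes: U1 ∩ U2 = {EF}.
Closure of {EF}: E → BH applies, adding BH; H → A applies, adding A; A → C applies, adding C. So (EF)⁺ = {ABCEFH}.
The closure contains neither all of U1 = {ABCEFGH} nor all of U2 = {DEF}, so the common attributes are not a superkey of either fragment. The join is lossy.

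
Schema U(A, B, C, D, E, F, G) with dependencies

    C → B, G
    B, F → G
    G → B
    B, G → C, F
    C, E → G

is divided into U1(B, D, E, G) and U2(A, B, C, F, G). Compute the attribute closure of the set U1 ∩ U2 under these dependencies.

B, C, F, G

U1 ∩ U2 = {B, G}.
B, G → C, F applies, adding C, F
Closure: {B, C, F, G}.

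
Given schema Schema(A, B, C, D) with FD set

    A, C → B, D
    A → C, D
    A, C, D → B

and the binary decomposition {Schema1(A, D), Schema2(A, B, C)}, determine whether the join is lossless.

Yes

Common attributes: Schema1 ∩ Schema2 = {A}.
Closure of {A}: A → C, D applies, adding C, D; A, C, D → B applies, adding B. So (A)⁺ = {A, B, C, D}.
This closure contains every attribute of Schema1, so Schema1 ∩ Schema2 → Schema1. The join is lossless.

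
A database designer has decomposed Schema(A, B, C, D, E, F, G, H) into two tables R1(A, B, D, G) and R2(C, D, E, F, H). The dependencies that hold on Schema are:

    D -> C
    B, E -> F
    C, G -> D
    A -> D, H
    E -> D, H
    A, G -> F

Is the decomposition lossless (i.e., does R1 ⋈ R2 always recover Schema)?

Common attributes: R1 ∩ R2 = {D}.
Closure of {D}: D → C applies, adding C. So (D)⁺ = {C, D}.
The closure contains neither all of R1 = {A, B, D, G} nor all of R2 = {C, D, E, F, H}, so the common attributes are not a superkey of either fragment. The join is lossy.

No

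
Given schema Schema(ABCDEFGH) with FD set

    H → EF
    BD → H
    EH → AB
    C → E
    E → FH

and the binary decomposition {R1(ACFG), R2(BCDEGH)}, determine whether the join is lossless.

Yes

Common attributes: R1 ∩ R2 = {CG}.
Closure of {CG}: C → E applies, adding E; E → FH applies, adding FH; EH → AB applies, adding AB. So (CG)⁺ = {ABCEFGH}.
This closure contains every attribute of R1, so R1 ∩ R2 → R1. The join is lossless.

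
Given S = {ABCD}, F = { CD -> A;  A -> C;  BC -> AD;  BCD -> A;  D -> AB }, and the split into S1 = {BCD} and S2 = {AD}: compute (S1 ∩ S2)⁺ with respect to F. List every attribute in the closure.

ABCD

S1 ∩ S2 = {D}.
D → AB applies, adding AB
A → C applies, adding C
Closure: {ABCD}.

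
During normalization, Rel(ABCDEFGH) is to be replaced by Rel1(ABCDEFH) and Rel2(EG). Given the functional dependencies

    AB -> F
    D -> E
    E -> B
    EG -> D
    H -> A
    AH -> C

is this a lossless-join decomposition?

Common attributes: Rel1 ∩ Rel2 = {E}.
Closure of {E}: E → B applies, adding B. So (E)⁺ = {BE}.
The closure contains neither all of Rel1 = {ABCDEFH} nor all of Rel2 = {EG}, so the common attributes are not a superkey of either fragment. The join is lossy.

No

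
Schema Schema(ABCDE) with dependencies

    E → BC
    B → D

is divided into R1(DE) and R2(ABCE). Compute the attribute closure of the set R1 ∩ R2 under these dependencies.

BCDE

R1 ∩ R2 = {E}.
E → BC applies, adding BC
B → D applies, adding D
Closure: {BCDE}.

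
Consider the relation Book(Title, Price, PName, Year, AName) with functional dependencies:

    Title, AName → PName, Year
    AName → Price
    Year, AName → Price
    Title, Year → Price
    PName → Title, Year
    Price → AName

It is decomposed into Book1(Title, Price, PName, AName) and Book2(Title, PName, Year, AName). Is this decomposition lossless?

Yes

Common attributes: Book1 ∩ Book2 = {Title, PName, AName}.
Closure of {Title, PName, AName}: Title, AName → PName, Year applies, adding Year; AName → Price applies, adding Price. So (Title, PName, AName)⁺ = {Title, Price, PName, Year, AName}.
This closure contains every attribute of Book1, so Book1 ∩ Book2 → Book1. The join is lossless.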